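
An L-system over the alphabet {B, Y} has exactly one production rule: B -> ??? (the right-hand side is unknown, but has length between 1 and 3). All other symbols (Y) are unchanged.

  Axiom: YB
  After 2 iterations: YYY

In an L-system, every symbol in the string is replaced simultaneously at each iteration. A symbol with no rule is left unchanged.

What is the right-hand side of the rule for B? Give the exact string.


Answer: YY

Derivation:
Trying B -> YY:
  Step 0: YB
  Step 1: YYY
  Step 2: YYY
Matches the given result.


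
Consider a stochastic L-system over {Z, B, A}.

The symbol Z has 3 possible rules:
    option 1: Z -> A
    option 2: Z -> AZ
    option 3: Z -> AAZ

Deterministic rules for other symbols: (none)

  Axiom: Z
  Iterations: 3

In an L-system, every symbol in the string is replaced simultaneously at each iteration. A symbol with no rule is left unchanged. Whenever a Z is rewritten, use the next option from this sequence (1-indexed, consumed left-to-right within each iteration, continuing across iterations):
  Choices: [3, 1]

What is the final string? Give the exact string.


Answer: AAA

Derivation:
Step 0: Z
Step 1: AAZ  (used choices [3])
Step 2: AAA  (used choices [1])
Step 3: AAA  (used choices [])


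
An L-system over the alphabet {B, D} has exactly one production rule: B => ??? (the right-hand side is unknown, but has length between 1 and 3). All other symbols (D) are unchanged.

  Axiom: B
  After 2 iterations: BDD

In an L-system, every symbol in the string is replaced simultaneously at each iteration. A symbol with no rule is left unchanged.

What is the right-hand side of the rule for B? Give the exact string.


Answer: BD

Derivation:
Trying B => BD:
  Step 0: B
  Step 1: BD
  Step 2: BDD
Matches the given result.


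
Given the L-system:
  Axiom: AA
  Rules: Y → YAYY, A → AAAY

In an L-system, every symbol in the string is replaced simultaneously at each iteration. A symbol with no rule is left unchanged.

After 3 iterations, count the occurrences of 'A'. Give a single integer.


Answer: 72

Derivation:
Step 0: AA  (2 'A')
Step 1: AAAYAAAY  (6 'A')
Step 2: AAAYAAAYAAAYYAYYAAAYAAAYAAAYYAYY  (20 'A')
Step 3: AAAYAAAYAAAYYAYYAAAYAAAYAAAYYAYYAAAYAAAYAAAYYAYYYAYYAAAYYAYYYAYYAAAYAAAYAAAYYAYYAAAYAAAYAAAYYAYYAAAYAAAYAAAYYAYYYAYYAAAYYAYYYAYY  (72 'A')


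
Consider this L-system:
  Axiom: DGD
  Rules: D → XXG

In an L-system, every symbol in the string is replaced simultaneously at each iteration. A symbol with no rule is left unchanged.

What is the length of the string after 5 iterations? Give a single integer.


Step 0: length = 3
Step 1: length = 7
Step 2: length = 7
Step 3: length = 7
Step 4: length = 7
Step 5: length = 7

Answer: 7


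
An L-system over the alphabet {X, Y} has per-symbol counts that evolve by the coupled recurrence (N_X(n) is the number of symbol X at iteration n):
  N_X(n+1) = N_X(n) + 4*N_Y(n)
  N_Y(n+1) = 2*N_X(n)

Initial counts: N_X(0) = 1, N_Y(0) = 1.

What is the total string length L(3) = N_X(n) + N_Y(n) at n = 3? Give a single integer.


Step 0: N_X=1, N_Y=1, L=2
Step 1: N_X=5, N_Y=2, L=7
Step 2: N_X=13, N_Y=10, L=23
Step 3: N_X=53, N_Y=26, L=79

Answer: 79


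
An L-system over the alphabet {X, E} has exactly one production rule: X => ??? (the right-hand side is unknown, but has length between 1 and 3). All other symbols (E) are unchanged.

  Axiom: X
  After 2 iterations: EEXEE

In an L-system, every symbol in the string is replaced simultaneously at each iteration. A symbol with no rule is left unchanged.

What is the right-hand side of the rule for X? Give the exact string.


Answer: EXE

Derivation:
Trying X => EXE:
  Step 0: X
  Step 1: EXE
  Step 2: EEXEE
Matches the given result.


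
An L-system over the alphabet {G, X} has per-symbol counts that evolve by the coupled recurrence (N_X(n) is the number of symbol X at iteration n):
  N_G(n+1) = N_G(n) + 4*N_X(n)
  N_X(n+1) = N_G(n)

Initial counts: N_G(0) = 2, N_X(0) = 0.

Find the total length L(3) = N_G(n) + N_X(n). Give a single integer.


Answer: 28

Derivation:
Step 0: N_G=2, N_X=0, L=2
Step 1: N_G=2, N_X=2, L=4
Step 2: N_G=10, N_X=2, L=12
Step 3: N_G=18, N_X=10, L=28


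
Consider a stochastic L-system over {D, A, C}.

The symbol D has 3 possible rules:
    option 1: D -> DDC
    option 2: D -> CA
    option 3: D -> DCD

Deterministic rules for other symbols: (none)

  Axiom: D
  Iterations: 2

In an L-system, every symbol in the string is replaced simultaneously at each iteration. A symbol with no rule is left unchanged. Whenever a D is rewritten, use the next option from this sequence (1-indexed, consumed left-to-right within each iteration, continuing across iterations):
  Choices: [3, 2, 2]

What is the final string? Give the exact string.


Answer: CACCA

Derivation:
Step 0: D
Step 1: DCD  (used choices [3])
Step 2: CACCA  (used choices [2, 2])


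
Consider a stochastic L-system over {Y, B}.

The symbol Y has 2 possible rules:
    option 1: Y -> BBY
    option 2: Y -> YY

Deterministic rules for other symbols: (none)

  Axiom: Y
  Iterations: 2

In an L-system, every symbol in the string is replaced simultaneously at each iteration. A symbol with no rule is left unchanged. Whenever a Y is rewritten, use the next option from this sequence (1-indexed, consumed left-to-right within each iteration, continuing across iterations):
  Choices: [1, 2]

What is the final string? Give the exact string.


Answer: BBYY

Derivation:
Step 0: Y
Step 1: BBY  (used choices [1])
Step 2: BBYY  (used choices [2])


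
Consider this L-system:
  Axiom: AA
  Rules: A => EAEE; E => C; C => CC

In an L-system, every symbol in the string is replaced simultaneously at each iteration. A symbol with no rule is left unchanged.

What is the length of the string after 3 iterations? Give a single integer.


Step 0: length = 2
Step 1: length = 8
Step 2: length = 14
Step 3: length = 26

Answer: 26


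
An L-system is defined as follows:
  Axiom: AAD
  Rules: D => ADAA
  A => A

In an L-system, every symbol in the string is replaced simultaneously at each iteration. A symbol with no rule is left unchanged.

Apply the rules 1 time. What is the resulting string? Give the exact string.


Step 0: AAD
Step 1: AAADAA

Answer: AAADAA


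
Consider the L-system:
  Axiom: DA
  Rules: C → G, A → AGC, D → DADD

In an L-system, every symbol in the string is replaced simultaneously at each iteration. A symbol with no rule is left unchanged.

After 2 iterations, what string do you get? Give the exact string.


Answer: DADDAGCDADDDADDAGCGG

Derivation:
Step 0: DA
Step 1: DADDAGC
Step 2: DADDAGCDADDDADDAGCGG


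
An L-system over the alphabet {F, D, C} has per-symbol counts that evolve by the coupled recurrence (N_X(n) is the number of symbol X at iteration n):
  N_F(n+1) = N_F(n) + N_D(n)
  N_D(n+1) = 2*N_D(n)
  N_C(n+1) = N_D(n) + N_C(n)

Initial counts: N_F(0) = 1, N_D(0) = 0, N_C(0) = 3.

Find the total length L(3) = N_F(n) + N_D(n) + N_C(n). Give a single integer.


Answer: 4

Derivation:
Step 0: N_F=1, N_D=0, N_C=3, L=4
Step 1: N_F=1, N_D=0, N_C=3, L=4
Step 2: N_F=1, N_D=0, N_C=3, L=4
Step 3: N_F=1, N_D=0, N_C=3, L=4


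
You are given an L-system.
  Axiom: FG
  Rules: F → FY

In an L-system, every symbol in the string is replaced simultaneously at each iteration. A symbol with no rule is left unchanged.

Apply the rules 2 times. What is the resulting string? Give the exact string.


Answer: FYYG

Derivation:
Step 0: FG
Step 1: FYG
Step 2: FYYG


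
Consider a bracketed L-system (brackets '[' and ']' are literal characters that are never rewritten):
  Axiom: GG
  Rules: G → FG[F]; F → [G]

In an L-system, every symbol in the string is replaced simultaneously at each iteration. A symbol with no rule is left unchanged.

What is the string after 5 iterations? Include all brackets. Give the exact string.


Answer: [[FG[F]][G]FG[F][[G]][[FG[F]]]][[G]FG[F][[G]]][FG[F]][G]FG[F][[G]][[FG[F]]][[[G]FG[F][[G]]]][[[FG[F]][G]FG[F][[G]][[FG[F]]]]][[FG[F]][G]FG[F][[G]][[FG[F]]]][[G]FG[F][[G]]][FG[F]][G]FG[F][[G]][[FG[F]]][[[G]FG[F][[G]]]][[[FG[F]][G]FG[F][[G]][[FG[F]]]]]

Derivation:
Step 0: GG
Step 1: FG[F]FG[F]
Step 2: [G]FG[F][[G]][G]FG[F][[G]]
Step 3: [FG[F]][G]FG[F][[G]][[FG[F]]][FG[F]][G]FG[F][[G]][[FG[F]]]
Step 4: [[G]FG[F][[G]]][FG[F]][G]FG[F][[G]][[FG[F]]][[[G]FG[F][[G]]]][[G]FG[F][[G]]][FG[F]][G]FG[F][[G]][[FG[F]]][[[G]FG[F][[G]]]]
Step 5: [[FG[F]][G]FG[F][[G]][[FG[F]]]][[G]FG[F][[G]]][FG[F]][G]FG[F][[G]][[FG[F]]][[[G]FG[F][[G]]]][[[FG[F]][G]FG[F][[G]][[FG[F]]]]][[FG[F]][G]FG[F][[G]][[FG[F]]]][[G]FG[F][[G]]][FG[F]][G]FG[F][[G]][[FG[F]]][[[G]FG[F][[G]]]][[[FG[F]][G]FG[F][[G]][[FG[F]]]]]


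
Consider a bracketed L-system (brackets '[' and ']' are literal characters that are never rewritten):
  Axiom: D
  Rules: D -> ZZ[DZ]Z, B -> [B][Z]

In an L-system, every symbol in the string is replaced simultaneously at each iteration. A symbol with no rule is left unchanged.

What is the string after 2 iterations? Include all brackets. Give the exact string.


Answer: ZZ[ZZ[DZ]ZZ]Z

Derivation:
Step 0: D
Step 1: ZZ[DZ]Z
Step 2: ZZ[ZZ[DZ]ZZ]Z


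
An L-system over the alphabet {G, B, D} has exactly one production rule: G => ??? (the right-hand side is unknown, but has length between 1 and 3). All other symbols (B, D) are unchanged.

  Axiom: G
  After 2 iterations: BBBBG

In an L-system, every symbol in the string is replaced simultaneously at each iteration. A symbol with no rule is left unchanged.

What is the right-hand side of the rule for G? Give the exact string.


Answer: BBG

Derivation:
Trying G => BBG:
  Step 0: G
  Step 1: BBG
  Step 2: BBBBG
Matches the given result.


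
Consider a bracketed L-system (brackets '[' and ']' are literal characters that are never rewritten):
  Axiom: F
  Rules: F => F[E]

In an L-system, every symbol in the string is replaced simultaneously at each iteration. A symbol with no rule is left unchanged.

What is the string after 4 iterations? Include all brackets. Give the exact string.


Step 0: F
Step 1: F[E]
Step 2: F[E][E]
Step 3: F[E][E][E]
Step 4: F[E][E][E][E]

Answer: F[E][E][E][E]


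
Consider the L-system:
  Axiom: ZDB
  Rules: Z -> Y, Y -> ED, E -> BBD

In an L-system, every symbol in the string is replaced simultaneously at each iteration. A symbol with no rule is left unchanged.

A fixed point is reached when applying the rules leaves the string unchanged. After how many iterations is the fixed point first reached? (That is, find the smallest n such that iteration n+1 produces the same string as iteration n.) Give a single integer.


Step 0: ZDB
Step 1: YDB
Step 2: EDDB
Step 3: BBDDDB
Step 4: BBDDDB  (unchanged — fixed point at step 3)

Answer: 3


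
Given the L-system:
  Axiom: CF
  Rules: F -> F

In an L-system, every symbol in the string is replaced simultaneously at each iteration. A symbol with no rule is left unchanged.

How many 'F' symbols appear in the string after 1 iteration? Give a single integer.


Answer: 1

Derivation:
Step 0: CF  (1 'F')
Step 1: CF  (1 'F')


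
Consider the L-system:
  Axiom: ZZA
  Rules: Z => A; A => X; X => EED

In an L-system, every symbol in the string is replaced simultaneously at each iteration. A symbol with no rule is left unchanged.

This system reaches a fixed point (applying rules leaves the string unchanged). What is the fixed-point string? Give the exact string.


Step 0: ZZA
Step 1: AAX
Step 2: XXEED
Step 3: EEDEEDEED
Step 4: EEDEEDEED  (unchanged — fixed point at step 3)

Answer: EEDEEDEED


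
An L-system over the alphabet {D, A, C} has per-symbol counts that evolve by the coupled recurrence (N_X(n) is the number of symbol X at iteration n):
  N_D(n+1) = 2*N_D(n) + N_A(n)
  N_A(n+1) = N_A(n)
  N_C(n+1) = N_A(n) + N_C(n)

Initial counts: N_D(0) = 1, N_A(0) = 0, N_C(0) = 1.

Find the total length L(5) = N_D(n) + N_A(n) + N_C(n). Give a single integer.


Step 0: N_D=1, N_A=0, N_C=1, L=2
Step 1: N_D=2, N_A=0, N_C=1, L=3
Step 2: N_D=4, N_A=0, N_C=1, L=5
Step 3: N_D=8, N_A=0, N_C=1, L=9
Step 4: N_D=16, N_A=0, N_C=1, L=17
Step 5: N_D=32, N_A=0, N_C=1, L=33

Answer: 33


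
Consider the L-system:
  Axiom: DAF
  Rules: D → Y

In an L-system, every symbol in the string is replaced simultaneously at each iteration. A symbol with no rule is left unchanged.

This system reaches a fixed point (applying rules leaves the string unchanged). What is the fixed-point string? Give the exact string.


Answer: YAF

Derivation:
Step 0: DAF
Step 1: YAF
Step 2: YAF  (unchanged — fixed point at step 1)


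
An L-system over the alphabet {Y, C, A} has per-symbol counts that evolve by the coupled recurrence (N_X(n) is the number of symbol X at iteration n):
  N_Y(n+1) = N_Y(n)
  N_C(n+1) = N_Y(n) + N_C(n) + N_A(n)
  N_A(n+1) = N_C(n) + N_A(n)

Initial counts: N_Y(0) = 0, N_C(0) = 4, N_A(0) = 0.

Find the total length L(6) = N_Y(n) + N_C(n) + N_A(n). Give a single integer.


Step 0: N_Y=0, N_C=4, N_A=0, L=4
Step 1: N_Y=0, N_C=4, N_A=4, L=8
Step 2: N_Y=0, N_C=8, N_A=8, L=16
Step 3: N_Y=0, N_C=16, N_A=16, L=32
Step 4: N_Y=0, N_C=32, N_A=32, L=64
Step 5: N_Y=0, N_C=64, N_A=64, L=128
Step 6: N_Y=0, N_C=128, N_A=128, L=256

Answer: 256


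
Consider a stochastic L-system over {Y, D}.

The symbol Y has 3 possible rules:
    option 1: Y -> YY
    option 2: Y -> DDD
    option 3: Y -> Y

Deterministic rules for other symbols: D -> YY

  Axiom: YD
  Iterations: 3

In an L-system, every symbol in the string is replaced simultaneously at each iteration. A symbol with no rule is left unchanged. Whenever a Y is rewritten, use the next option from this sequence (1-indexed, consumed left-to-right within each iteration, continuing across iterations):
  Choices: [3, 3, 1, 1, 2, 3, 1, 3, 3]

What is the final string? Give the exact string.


Answer: DDDYYYYY

Derivation:
Step 0: YD
Step 1: YYY  (used choices [3])
Step 2: YYYYY  (used choices [3, 1, 1])
Step 3: DDDYYYYY  (used choices [2, 3, 1, 3, 3])


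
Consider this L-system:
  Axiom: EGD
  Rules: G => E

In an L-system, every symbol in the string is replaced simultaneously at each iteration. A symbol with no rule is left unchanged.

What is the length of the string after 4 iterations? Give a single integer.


Step 0: length = 3
Step 1: length = 3
Step 2: length = 3
Step 3: length = 3
Step 4: length = 3

Answer: 3


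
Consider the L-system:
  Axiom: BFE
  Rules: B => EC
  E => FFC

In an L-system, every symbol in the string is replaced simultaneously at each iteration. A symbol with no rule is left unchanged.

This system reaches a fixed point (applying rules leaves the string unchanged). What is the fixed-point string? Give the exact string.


Answer: FFCCFFFC

Derivation:
Step 0: BFE
Step 1: ECFFFC
Step 2: FFCCFFFC
Step 3: FFCCFFFC  (unchanged — fixed point at step 2)


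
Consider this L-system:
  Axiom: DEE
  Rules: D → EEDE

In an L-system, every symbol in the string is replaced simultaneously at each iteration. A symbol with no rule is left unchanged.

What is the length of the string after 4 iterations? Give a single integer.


Step 0: length = 3
Step 1: length = 6
Step 2: length = 9
Step 3: length = 12
Step 4: length = 15

Answer: 15


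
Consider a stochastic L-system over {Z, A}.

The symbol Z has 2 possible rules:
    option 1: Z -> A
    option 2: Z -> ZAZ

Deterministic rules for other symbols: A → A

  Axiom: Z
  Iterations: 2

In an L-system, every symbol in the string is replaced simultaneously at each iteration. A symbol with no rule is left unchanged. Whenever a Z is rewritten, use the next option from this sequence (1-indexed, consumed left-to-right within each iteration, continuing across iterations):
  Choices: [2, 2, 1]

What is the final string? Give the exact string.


Answer: ZAZAA

Derivation:
Step 0: Z
Step 1: ZAZ  (used choices [2])
Step 2: ZAZAA  (used choices [2, 1])


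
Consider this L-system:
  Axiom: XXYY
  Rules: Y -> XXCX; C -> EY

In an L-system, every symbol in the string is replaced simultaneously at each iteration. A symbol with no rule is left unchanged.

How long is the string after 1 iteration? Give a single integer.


Answer: 10

Derivation:
Step 0: length = 4
Step 1: length = 10


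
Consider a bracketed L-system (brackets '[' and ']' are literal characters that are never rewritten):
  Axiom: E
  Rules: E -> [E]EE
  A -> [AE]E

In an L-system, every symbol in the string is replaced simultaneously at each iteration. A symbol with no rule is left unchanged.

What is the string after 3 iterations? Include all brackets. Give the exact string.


Step 0: E
Step 1: [E]EE
Step 2: [[E]EE][E]EE[E]EE
Step 3: [[[E]EE][E]EE[E]EE][[E]EE][E]EE[E]EE[[E]EE][E]EE[E]EE

Answer: [[[E]EE][E]EE[E]EE][[E]EE][E]EE[E]EE[[E]EE][E]EE[E]EE


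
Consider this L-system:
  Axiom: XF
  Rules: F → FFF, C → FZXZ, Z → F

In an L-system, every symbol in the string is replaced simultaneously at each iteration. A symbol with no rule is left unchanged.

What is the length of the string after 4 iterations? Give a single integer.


Step 0: length = 2
Step 1: length = 4
Step 2: length = 10
Step 3: length = 28
Step 4: length = 82

Answer: 82


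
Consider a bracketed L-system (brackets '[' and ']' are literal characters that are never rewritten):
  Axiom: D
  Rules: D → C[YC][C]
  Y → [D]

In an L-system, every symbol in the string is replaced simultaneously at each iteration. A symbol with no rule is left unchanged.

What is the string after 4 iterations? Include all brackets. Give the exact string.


Answer: C[[C[[D]C][C]]C][C]

Derivation:
Step 0: D
Step 1: C[YC][C]
Step 2: C[[D]C][C]
Step 3: C[[C[YC][C]]C][C]
Step 4: C[[C[[D]C][C]]C][C]


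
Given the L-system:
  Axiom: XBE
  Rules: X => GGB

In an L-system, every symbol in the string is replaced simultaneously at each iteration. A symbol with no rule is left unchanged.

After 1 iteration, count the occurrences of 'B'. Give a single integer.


Answer: 2

Derivation:
Step 0: XBE  (1 'B')
Step 1: GGBBE  (2 'B')


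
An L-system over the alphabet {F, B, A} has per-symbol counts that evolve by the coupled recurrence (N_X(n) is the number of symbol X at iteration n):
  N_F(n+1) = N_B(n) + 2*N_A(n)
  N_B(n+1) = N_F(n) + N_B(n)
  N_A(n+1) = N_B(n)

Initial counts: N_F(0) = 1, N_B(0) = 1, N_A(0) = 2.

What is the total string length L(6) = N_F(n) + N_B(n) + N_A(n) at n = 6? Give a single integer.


Step 0: N_F=1, N_B=1, N_A=2, L=4
Step 1: N_F=5, N_B=2, N_A=1, L=8
Step 2: N_F=4, N_B=7, N_A=2, L=13
Step 3: N_F=11, N_B=11, N_A=7, L=29
Step 4: N_F=25, N_B=22, N_A=11, L=58
Step 5: N_F=44, N_B=47, N_A=22, L=113
Step 6: N_F=91, N_B=91, N_A=47, L=229

Answer: 229


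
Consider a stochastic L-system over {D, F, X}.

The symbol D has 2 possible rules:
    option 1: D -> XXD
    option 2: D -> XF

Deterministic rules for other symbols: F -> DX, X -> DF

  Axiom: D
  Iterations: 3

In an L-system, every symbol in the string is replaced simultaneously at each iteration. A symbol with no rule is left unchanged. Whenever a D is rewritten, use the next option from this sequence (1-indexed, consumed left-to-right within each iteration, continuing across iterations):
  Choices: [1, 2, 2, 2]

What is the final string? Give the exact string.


Step 0: D
Step 1: XXD  (used choices [1])
Step 2: DFDFXF  (used choices [2])
Step 3: XFDXXFDXDFDX  (used choices [2, 2])

Answer: XFDXXFDXDFDX


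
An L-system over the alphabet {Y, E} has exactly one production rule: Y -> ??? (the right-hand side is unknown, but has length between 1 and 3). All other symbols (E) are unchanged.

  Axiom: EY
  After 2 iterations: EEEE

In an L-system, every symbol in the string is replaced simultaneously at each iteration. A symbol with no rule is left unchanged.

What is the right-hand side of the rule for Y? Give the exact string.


Answer: EEE

Derivation:
Trying Y -> EEE:
  Step 0: EY
  Step 1: EEEE
  Step 2: EEEE
Matches the given result.


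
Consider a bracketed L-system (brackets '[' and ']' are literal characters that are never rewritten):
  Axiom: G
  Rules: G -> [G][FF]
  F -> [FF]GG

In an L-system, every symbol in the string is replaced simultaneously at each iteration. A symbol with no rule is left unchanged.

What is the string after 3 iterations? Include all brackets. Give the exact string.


Answer: [[[G][FF]][[FF]GG[FF]GG]][[[FF]GG[FF]GG][G][FF][G][FF][[FF]GG[FF]GG][G][FF][G][FF]]

Derivation:
Step 0: G
Step 1: [G][FF]
Step 2: [[G][FF]][[FF]GG[FF]GG]
Step 3: [[[G][FF]][[FF]GG[FF]GG]][[[FF]GG[FF]GG][G][FF][G][FF][[FF]GG[FF]GG][G][FF][G][FF]]


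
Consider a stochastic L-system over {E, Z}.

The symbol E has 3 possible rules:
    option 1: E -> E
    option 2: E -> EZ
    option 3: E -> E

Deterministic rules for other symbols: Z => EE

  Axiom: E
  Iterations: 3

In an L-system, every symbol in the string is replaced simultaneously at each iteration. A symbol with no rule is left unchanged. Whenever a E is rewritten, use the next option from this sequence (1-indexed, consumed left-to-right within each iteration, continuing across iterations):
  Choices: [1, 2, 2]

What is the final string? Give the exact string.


Step 0: E
Step 1: E  (used choices [1])
Step 2: EZ  (used choices [2])
Step 3: EZEE  (used choices [2])

Answer: EZEE


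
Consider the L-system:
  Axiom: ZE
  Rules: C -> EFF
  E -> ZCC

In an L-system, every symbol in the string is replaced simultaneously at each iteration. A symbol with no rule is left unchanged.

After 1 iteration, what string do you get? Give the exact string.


Answer: ZZCC

Derivation:
Step 0: ZE
Step 1: ZZCC


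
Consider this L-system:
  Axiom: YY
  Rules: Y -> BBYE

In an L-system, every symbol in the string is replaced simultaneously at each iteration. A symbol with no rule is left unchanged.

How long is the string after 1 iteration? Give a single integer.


Answer: 8

Derivation:
Step 0: length = 2
Step 1: length = 8


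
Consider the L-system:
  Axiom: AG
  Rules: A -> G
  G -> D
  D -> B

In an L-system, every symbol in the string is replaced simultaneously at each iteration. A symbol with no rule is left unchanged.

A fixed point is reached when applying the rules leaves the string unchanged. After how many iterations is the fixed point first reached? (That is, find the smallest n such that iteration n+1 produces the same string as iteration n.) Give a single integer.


Answer: 3

Derivation:
Step 0: AG
Step 1: GD
Step 2: DB
Step 3: BB
Step 4: BB  (unchanged — fixed point at step 3)


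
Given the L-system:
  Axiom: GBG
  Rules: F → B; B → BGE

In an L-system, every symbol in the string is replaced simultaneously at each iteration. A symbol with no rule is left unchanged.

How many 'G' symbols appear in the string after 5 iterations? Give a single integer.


Step 0: GBG  (2 'G')
Step 1: GBGEG  (3 'G')
Step 2: GBGEGEG  (4 'G')
Step 3: GBGEGEGEG  (5 'G')
Step 4: GBGEGEGEGEG  (6 'G')
Step 5: GBGEGEGEGEGEG  (7 'G')

Answer: 7


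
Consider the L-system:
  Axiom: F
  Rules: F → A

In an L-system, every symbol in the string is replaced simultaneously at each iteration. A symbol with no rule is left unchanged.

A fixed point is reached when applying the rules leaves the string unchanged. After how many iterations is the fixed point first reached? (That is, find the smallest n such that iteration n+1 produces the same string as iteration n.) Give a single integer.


Step 0: F
Step 1: A
Step 2: A  (unchanged — fixed point at step 1)

Answer: 1


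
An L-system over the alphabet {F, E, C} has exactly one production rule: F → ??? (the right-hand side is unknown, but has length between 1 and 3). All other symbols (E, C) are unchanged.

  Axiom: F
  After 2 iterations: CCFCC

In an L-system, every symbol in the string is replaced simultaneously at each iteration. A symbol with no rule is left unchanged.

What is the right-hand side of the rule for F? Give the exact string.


Answer: CFC

Derivation:
Trying F → CFC:
  Step 0: F
  Step 1: CFC
  Step 2: CCFCC
Matches the given result.


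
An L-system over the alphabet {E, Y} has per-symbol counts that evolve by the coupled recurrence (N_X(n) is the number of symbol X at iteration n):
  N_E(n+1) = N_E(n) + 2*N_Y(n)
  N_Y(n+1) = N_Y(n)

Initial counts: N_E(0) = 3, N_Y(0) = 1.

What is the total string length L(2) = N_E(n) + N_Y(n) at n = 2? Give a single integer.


Answer: 8

Derivation:
Step 0: N_E=3, N_Y=1, L=4
Step 1: N_E=5, N_Y=1, L=6
Step 2: N_E=7, N_Y=1, L=8


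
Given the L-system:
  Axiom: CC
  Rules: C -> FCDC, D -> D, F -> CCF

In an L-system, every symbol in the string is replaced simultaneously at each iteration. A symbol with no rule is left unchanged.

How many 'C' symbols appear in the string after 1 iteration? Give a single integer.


Answer: 4

Derivation:
Step 0: CC  (2 'C')
Step 1: FCDCFCDC  (4 'C')


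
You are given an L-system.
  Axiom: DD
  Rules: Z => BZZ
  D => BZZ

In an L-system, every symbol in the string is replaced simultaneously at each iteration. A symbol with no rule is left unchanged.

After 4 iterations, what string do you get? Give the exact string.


Answer: BBBBZZBZZBBZZBZZBBBZZBZZBBZZBZZBBBBZZBZZBBZZBZZBBBZZBZZBBZZBZZ

Derivation:
Step 0: DD
Step 1: BZZBZZ
Step 2: BBZZBZZBBZZBZZ
Step 3: BBBZZBZZBBZZBZZBBBZZBZZBBZZBZZ
Step 4: BBBBZZBZZBBZZBZZBBBZZBZZBBZZBZZBBBBZZBZZBBZZBZZBBBZZBZZBBZZBZZ


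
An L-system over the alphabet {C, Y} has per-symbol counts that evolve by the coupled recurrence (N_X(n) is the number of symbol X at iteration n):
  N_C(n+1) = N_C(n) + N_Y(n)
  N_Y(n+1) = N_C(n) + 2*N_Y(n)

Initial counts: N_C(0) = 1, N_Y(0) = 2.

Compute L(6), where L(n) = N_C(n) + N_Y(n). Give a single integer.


Step 0: N_C=1, N_Y=2, L=3
Step 1: N_C=3, N_Y=5, L=8
Step 2: N_C=8, N_Y=13, L=21
Step 3: N_C=21, N_Y=34, L=55
Step 4: N_C=55, N_Y=89, L=144
Step 5: N_C=144, N_Y=233, L=377
Step 6: N_C=377, N_Y=610, L=987

Answer: 987


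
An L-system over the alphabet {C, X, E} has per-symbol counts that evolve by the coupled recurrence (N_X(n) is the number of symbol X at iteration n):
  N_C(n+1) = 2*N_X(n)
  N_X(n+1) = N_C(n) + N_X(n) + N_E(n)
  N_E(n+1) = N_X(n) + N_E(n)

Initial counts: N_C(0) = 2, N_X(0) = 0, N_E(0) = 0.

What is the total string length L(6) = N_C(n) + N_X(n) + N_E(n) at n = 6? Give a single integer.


Step 0: N_C=2, N_X=0, N_E=0, L=2
Step 1: N_C=0, N_X=2, N_E=0, L=2
Step 2: N_C=4, N_X=2, N_E=2, L=8
Step 3: N_C=4, N_X=8, N_E=4, L=16
Step 4: N_C=16, N_X=16, N_E=12, L=44
Step 5: N_C=32, N_X=44, N_E=28, L=104
Step 6: N_C=88, N_X=104, N_E=72, L=264

Answer: 264


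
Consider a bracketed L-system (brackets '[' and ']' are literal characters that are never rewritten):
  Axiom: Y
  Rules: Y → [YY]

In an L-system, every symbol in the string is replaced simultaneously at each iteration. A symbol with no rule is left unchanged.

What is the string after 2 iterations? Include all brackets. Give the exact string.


Step 0: Y
Step 1: [YY]
Step 2: [[YY][YY]]

Answer: [[YY][YY]]


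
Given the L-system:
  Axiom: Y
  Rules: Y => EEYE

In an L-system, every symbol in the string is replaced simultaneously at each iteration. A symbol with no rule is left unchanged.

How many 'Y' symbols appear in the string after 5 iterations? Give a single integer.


Step 0: Y  (1 'Y')
Step 1: EEYE  (1 'Y')
Step 2: EEEEYEE  (1 'Y')
Step 3: EEEEEEYEEE  (1 'Y')
Step 4: EEEEEEEEYEEEE  (1 'Y')
Step 5: EEEEEEEEEEYEEEEE  (1 'Y')

Answer: 1


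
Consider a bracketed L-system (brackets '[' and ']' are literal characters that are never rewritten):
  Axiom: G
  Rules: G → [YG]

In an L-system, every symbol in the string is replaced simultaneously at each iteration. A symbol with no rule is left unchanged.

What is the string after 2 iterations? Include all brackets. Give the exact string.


Step 0: G
Step 1: [YG]
Step 2: [Y[YG]]

Answer: [Y[YG]]


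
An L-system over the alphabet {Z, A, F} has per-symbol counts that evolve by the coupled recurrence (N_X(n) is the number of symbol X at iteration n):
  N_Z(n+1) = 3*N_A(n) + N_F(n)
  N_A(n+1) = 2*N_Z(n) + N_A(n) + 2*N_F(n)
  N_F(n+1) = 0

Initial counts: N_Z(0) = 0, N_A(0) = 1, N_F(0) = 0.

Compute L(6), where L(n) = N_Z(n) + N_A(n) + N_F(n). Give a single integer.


Answer: 862

Derivation:
Step 0: N_Z=0, N_A=1, N_F=0, L=1
Step 1: N_Z=3, N_A=1, N_F=0, L=4
Step 2: N_Z=3, N_A=7, N_F=0, L=10
Step 3: N_Z=21, N_A=13, N_F=0, L=34
Step 4: N_Z=39, N_A=55, N_F=0, L=94
Step 5: N_Z=165, N_A=133, N_F=0, L=298
Step 6: N_Z=399, N_A=463, N_F=0, L=862


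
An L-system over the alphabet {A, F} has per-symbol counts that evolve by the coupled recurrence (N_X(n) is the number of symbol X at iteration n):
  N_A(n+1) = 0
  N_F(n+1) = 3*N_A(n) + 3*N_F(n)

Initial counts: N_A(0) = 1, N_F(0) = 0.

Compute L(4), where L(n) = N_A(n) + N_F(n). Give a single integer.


Step 0: N_A=1, N_F=0, L=1
Step 1: N_A=0, N_F=3, L=3
Step 2: N_A=0, N_F=9, L=9
Step 3: N_A=0, N_F=27, L=27
Step 4: N_A=0, N_F=81, L=81

Answer: 81


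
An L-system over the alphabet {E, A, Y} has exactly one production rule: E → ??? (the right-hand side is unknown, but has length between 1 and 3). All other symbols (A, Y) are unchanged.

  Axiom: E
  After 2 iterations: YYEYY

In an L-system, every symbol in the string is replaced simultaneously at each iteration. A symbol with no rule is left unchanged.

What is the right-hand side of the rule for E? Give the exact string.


Answer: YEY

Derivation:
Trying E → YEY:
  Step 0: E
  Step 1: YEY
  Step 2: YYEYY
Matches the given result.


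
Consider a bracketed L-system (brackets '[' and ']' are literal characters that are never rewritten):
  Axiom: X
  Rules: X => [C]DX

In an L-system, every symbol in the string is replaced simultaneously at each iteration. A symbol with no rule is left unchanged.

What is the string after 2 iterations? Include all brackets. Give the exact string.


Step 0: X
Step 1: [C]DX
Step 2: [C]D[C]DX

Answer: [C]D[C]DX


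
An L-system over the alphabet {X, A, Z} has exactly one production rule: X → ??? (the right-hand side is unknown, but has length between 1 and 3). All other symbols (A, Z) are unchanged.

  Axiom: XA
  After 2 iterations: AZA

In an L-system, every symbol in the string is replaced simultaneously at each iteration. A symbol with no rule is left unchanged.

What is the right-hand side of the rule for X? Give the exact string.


Answer: AZ

Derivation:
Trying X → AZ:
  Step 0: XA
  Step 1: AZA
  Step 2: AZA
Matches the given result.


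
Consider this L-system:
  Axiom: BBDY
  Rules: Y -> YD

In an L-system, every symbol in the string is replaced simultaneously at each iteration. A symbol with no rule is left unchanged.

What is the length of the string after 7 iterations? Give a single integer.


Answer: 11

Derivation:
Step 0: length = 4
Step 1: length = 5
Step 2: length = 6
Step 3: length = 7
Step 4: length = 8
Step 5: length = 9
Step 6: length = 10
Step 7: length = 11


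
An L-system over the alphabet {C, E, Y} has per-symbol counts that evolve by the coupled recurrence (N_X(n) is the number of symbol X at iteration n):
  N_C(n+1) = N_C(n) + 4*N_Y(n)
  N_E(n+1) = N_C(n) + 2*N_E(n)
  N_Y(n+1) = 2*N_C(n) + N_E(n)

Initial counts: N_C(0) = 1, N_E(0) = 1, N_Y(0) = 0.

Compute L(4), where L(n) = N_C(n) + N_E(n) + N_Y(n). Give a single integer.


Answer: 345

Derivation:
Step 0: N_C=1, N_E=1, N_Y=0, L=2
Step 1: N_C=1, N_E=3, N_Y=3, L=7
Step 2: N_C=13, N_E=7, N_Y=5, L=25
Step 3: N_C=33, N_E=27, N_Y=33, L=93
Step 4: N_C=165, N_E=87, N_Y=93, L=345


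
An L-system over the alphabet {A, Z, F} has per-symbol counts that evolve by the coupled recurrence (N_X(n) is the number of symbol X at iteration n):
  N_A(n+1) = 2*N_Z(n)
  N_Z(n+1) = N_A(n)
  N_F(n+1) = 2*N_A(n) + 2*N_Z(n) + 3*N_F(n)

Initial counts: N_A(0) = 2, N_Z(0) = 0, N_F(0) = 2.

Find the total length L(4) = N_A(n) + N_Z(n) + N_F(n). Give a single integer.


Step 0: N_A=2, N_Z=0, N_F=2, L=4
Step 1: N_A=0, N_Z=2, N_F=10, L=12
Step 2: N_A=4, N_Z=0, N_F=34, L=38
Step 3: N_A=0, N_Z=4, N_F=110, L=114
Step 4: N_A=8, N_Z=0, N_F=338, L=346

Answer: 346


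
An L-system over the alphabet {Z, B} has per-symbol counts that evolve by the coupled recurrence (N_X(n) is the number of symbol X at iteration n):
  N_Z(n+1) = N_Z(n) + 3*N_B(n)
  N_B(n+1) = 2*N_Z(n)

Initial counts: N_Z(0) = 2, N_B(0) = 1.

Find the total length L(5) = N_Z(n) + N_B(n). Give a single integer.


Step 0: N_Z=2, N_B=1, L=3
Step 1: N_Z=5, N_B=4, L=9
Step 2: N_Z=17, N_B=10, L=27
Step 3: N_Z=47, N_B=34, L=81
Step 4: N_Z=149, N_B=94, L=243
Step 5: N_Z=431, N_B=298, L=729

Answer: 729


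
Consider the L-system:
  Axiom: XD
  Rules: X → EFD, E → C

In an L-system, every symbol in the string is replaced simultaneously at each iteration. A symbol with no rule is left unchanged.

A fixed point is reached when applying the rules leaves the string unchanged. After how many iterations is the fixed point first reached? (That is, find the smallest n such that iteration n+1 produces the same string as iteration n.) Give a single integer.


Step 0: XD
Step 1: EFDD
Step 2: CFDD
Step 3: CFDD  (unchanged — fixed point at step 2)

Answer: 2


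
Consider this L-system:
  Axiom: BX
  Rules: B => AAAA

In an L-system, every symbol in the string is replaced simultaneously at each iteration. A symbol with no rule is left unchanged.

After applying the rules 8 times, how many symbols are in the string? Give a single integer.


Step 0: length = 2
Step 1: length = 5
Step 2: length = 5
Step 3: length = 5
Step 4: length = 5
Step 5: length = 5
Step 6: length = 5
Step 7: length = 5
Step 8: length = 5

Answer: 5


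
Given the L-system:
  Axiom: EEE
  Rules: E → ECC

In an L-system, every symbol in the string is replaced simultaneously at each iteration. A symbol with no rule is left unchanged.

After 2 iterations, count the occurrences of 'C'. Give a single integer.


Step 0: EEE  (0 'C')
Step 1: ECCECCECC  (6 'C')
Step 2: ECCCCECCCCECCCC  (12 'C')

Answer: 12


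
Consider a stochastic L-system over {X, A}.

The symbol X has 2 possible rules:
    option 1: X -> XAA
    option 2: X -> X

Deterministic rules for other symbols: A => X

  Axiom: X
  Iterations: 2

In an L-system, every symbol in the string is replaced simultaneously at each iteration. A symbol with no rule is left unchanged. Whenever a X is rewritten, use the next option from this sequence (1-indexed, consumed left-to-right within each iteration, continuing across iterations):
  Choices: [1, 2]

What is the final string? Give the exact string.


Answer: XXX

Derivation:
Step 0: X
Step 1: XAA  (used choices [1])
Step 2: XXX  (used choices [2])


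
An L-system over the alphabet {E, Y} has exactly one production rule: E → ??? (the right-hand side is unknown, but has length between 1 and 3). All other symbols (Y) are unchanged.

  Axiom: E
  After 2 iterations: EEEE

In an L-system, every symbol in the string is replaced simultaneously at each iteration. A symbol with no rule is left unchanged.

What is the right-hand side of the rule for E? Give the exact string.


Trying E → EE:
  Step 0: E
  Step 1: EE
  Step 2: EEEE
Matches the given result.

Answer: EE


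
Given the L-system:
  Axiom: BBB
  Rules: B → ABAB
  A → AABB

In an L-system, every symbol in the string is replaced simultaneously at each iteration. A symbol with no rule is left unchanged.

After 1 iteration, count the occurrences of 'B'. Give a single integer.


Step 0: BBB  (3 'B')
Step 1: ABABABABABAB  (6 'B')

Answer: 6


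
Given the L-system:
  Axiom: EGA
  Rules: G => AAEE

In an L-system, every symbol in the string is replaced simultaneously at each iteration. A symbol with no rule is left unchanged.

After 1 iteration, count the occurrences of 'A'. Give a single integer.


Step 0: EGA  (1 'A')
Step 1: EAAEEA  (3 'A')

Answer: 3


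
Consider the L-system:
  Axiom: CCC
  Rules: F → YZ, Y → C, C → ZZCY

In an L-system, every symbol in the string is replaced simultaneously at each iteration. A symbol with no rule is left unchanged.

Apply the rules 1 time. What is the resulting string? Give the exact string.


Step 0: CCC
Step 1: ZZCYZZCYZZCY

Answer: ZZCYZZCYZZCY


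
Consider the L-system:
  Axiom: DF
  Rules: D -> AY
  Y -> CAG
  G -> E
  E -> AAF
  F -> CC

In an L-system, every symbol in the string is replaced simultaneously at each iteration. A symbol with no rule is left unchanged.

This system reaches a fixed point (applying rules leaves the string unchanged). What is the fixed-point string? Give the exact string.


Answer: ACAAACCCC

Derivation:
Step 0: DF
Step 1: AYCC
Step 2: ACAGCC
Step 3: ACAECC
Step 4: ACAAAFCC
Step 5: ACAAACCCC
Step 6: ACAAACCCC  (unchanged — fixed point at step 5)


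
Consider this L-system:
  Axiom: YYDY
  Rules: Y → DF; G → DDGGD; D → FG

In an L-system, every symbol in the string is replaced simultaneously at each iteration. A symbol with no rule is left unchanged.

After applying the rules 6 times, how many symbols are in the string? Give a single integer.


Step 0: length = 4
Step 1: length = 8
Step 2: length = 15
Step 3: length = 38
Step 4: length = 105
Step 5: length = 308
Step 6: length = 915

Answer: 915


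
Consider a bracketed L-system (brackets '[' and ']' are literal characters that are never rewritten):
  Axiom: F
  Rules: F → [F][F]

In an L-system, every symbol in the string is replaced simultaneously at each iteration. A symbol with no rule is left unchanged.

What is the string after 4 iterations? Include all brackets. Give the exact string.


Answer: [[[[F][F]][[F][F]]][[[F][F]][[F][F]]]][[[[F][F]][[F][F]]][[[F][F]][[F][F]]]]

Derivation:
Step 0: F
Step 1: [F][F]
Step 2: [[F][F]][[F][F]]
Step 3: [[[F][F]][[F][F]]][[[F][F]][[F][F]]]
Step 4: [[[[F][F]][[F][F]]][[[F][F]][[F][F]]]][[[[F][F]][[F][F]]][[[F][F]][[F][F]]]]


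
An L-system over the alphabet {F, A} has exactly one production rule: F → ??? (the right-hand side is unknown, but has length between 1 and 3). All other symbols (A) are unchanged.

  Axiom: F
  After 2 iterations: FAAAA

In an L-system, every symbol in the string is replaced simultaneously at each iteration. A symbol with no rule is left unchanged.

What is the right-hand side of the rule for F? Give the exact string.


Answer: FAA

Derivation:
Trying F → FAA:
  Step 0: F
  Step 1: FAA
  Step 2: FAAAA
Matches the given result.


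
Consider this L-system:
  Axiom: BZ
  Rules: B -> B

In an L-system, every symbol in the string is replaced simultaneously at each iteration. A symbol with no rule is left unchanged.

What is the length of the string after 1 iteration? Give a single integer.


Answer: 2

Derivation:
Step 0: length = 2
Step 1: length = 2


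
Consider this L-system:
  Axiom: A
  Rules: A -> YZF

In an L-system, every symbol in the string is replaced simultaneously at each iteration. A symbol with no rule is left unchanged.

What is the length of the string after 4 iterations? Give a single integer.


Step 0: length = 1
Step 1: length = 3
Step 2: length = 3
Step 3: length = 3
Step 4: length = 3

Answer: 3


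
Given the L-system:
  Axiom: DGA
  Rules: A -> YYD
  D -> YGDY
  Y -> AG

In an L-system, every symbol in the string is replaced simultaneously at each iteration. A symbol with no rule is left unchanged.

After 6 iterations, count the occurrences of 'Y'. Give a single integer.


Answer: 84

Derivation:
Step 0: DGA  (0 'Y')
Step 1: YGDYGYYD  (4 'Y')
Step 2: AGGYGDYAGGAGAGYGDY  (4 'Y')
Step 3: YYDGGAGGYGDYAGYYDGGYYDGYYDGAGGYGDYAG  (12 'Y')
Step 4: AGAGYGDYGGYYDGGAGGYGDYAGYYDGAGAGYGDYGGAGAGYGDYGAGAGYGDYGYYDGGAGGYGDYAGYYDG  (20 'Y')
Step 5: YYDGYYDGAGGYGDYAGGGAGAGYGDYGGYYDGGAGGYGDYAGYYDGAGAGYGDYGYYDGYYDGAGGYGDYAGGGYYDGYYDGAGGYGDYAGGYYDGYYDGAGGYGDYAGGAGAGYGDYGGYYDGGAGGYGDYAGYYDGAGAGYGDYG  (44 'Y')
Step 6: AGAGYGDYGAGAGYGDYGYYDGGAGGYGDYAGYYDGGGYYDGYYDGAGGYGDYAGGGAGAGYGDYGGYYDGGAGGYGDYAGYYDGAGAGYGDYGYYDGYYDGAGGYGDYAGGAGAGYGDYGAGAGYGDYGYYDGGAGGYGDYAGYYDGGGAGAGYGDYGAGAGYGDYGYYDGGAGGYGDYAGYYDGGAGAGYGDYGAGAGYGDYGYYDGGAGGYGDYAGYYDGGYYDGYYDGAGGYGDYAGGGAGAGYGDYGGYYDGGAGGYGDYAGYYDGAGAGYGDYGYYDGYYDGAGGYGDYAGG  (84 'Y')


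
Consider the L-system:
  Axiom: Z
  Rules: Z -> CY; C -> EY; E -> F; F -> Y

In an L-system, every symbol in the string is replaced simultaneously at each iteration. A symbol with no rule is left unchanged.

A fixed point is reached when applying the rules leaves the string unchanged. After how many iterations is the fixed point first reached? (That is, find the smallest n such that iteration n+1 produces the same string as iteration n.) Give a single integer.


Answer: 4

Derivation:
Step 0: Z
Step 1: CY
Step 2: EYY
Step 3: FYY
Step 4: YYY
Step 5: YYY  (unchanged — fixed point at step 4)
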